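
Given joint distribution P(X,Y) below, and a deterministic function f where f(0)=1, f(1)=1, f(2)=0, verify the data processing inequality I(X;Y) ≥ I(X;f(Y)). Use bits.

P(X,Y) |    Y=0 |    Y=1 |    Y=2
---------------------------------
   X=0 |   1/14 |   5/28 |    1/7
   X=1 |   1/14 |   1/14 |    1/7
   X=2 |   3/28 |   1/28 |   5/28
I(X;Y) = 0.0800, I(X;f(Y)) = 0.0205, inequality holds: 0.0800 ≥ 0.0205

Data Processing Inequality: For any Markov chain X → Y → Z, we have I(X;Y) ≥ I(X;Z).

Here Z = f(Y) is a deterministic function of Y, forming X → Y → Z.

Original I(X;Y) = 0.0800 bits

After applying f:
P(X,Z) where Z=f(Y):
- P(X,Z=0) = P(X,Y=2)
- P(X,Z=1) = P(X,Y=0) + P(X,Y=1)

I(X;Z) = I(X;f(Y)) = 0.0205 bits

Verification: 0.0800 ≥ 0.0205 ✓

Information cannot be created by processing; the function f can only lose information about X.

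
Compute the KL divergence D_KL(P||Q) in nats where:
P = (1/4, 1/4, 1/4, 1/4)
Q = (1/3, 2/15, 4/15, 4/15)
0.0530 nats

KL divergence: D_KL(P||Q) = Σ p(x) log(p(x)/q(x))

Computing term by term:
  x=0: 1/4 × log_e[(1/4)/(1/3)] = 1/4 × -0.2877 = -0.0719
  x=1: 1/4 × log_e[(1/4)/(2/15)] = 1/4 × 0.6286 = 0.1572
  x=2: 1/4 × log_e[(1/4)/(4/15)] = 1/4 × -0.0645 = -0.0161
  x=3: 1/4 × log_e[(1/4)/(4/15)] = 1/4 × -0.0645 = -0.0161

D_KL(P||Q) = 0.0530 nats

Note: KL divergence is always non-negative and equals 0 iff P = Q.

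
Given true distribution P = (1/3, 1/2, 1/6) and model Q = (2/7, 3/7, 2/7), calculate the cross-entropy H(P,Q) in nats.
1.0500 nats

Cross-entropy: H(P,Q) = -Σ p(x) log q(x)

Alternatively: H(P,Q) = H(P) + D_KL(P||Q)
H(P) = 1.0114 nats
D_KL(P||Q) = 0.0386 nats

H(P,Q) = 1.0114 + 0.0386 = 1.0500 nats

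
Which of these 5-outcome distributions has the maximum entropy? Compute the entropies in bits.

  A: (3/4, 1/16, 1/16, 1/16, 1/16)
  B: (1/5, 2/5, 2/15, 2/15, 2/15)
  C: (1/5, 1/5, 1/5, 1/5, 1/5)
C

For a discrete distribution over n outcomes, entropy is maximized by the uniform distribution.

Computing entropies:
H(A) = 1.3113 bits
H(B) = 2.1559 bits
H(C) = 2.3219 bits

The uniform distribution (where all probabilities equal 1/5) achieves the maximum entropy of log_2(5) = 2.3219 bits.

Distribution C has the highest entropy.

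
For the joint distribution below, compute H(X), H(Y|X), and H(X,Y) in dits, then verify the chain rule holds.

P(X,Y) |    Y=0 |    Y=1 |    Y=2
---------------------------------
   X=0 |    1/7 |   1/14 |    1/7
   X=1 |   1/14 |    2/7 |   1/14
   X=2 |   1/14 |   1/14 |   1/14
H(X,Y) = 0.8881, H(X) = 0.4608, H(Y|X) = 0.4273 (all in dits)

Chain rule: H(X,Y) = H(X) + H(Y|X)

Left side — joint entropy directly:
H(X,Y) = -Σ p(x,y) log p(x,y) = 0.8881 dits

Right side — compute H(Y|X) from the conditional distributions:
P(X) = (5/14, 3/7, 3/14), so H(X) = 0.4608 dits
H(Y|X) = Σ_x P(X=x) · H(Y|X=x):
  P(Y|X=0) = (2/5, 1/5, 2/5), H(Y|X=0) = 0.4581, weight P(X=0) = 5/14
  P(Y|X=1) = (1/6, 2/3, 1/6), H(Y|X=1) = 0.3768, weight P(X=1) = 3/7
  P(Y|X=2) = (1/3, 1/3, 1/3), H(Y|X=2) = 0.4771, weight P(X=2) = 3/14
H(Y|X) = 0.4273 dits

H(X) + H(Y|X) = 0.4608 + 0.4273 = 0.8881 dits

Both sides equal 0.8881 dits. ✓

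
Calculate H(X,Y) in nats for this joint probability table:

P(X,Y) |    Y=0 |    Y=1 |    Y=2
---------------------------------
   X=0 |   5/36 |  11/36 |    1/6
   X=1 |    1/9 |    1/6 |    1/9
1.7220 nats

Joint entropy is H(X,Y) = -Σ_{x,y} p(x,y) log p(x,y).

Summing over all non-zero entries:
H(X,Y) = -[5/36·log_e(5/36) + 11/36·log_e(11/36) + 1/6·log_e(1/6) + 1/9·log_e(1/9) + 1/6·log_e(1/6) + 1/9·log_e(1/9)]
H(X,Y) = 1.7220 nats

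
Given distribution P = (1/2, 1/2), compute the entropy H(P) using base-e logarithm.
0.6931 nats

Shannon entropy is H(X) = -Σ p(x) log p(x).

For P = (1/2, 1/2):
H = -1/2 × log_e(1/2) -1/2 × log_e(1/2)
H = 0.6931 nats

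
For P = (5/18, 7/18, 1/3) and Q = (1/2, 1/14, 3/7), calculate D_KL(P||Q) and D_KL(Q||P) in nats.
D_KL(P||Q) = 0.4120, D_KL(Q||P) = 0.2806

KL divergence is not symmetric: D_KL(P||Q) ≠ D_KL(Q||P) in general.

D_KL(P||Q) = 0.4120 nats
D_KL(Q||P) = 0.2806 nats

No, they are not equal!

This asymmetry is why KL divergence is not a true distance metric.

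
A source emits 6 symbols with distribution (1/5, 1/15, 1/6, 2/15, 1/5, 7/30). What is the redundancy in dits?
0.0263 dits

Redundancy measures how far a source is from maximum entropy:
R = H_max - H(X)

Maximum entropy for 6 symbols: H_max = log_10(6) = 0.7782 dits
Actual entropy: H(X) = 0.7518 dits
Redundancy: R = 0.7782 - 0.7518 = 0.0263 dits

This redundancy represents potential for compression: the source could be compressed by 0.0263 dits per symbol.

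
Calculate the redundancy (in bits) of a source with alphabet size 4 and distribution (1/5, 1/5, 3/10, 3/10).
0.0290 bits

Redundancy measures how far a source is from maximum entropy:
R = H_max - H(X)

Maximum entropy for 4 symbols: H_max = log_2(4) = 2.0000 bits
Actual entropy: H(X) = 1.9710 bits
Redundancy: R = 2.0000 - 1.9710 = 0.0290 bits

This redundancy represents potential for compression: the source could be compressed by 0.0290 bits per symbol.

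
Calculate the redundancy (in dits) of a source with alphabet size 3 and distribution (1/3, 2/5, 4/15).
0.0058 dits

Redundancy measures how far a source is from maximum entropy:
R = H_max - H(X)

Maximum entropy for 3 symbols: H_max = log_10(3) = 0.4771 dits
Actual entropy: H(X) = 0.4713 dits
Redundancy: R = 0.4771 - 0.4713 = 0.0058 dits

This redundancy represents potential for compression: the source could be compressed by 0.0058 dits per symbol.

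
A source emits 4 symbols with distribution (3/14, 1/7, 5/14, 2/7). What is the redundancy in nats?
0.0526 nats

Redundancy measures how far a source is from maximum entropy:
R = H_max - H(X)

Maximum entropy for 4 symbols: H_max = log_e(4) = 1.3863 nats
Actual entropy: H(X) = 1.3337 nats
Redundancy: R = 1.3863 - 1.3337 = 0.0526 nats

This redundancy represents potential for compression: the source could be compressed by 0.0526 nats per symbol.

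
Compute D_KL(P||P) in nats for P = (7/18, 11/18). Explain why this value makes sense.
0.0000 nats

KL divergence satisfies the Gibbs inequality: D_KL(P||Q) ≥ 0 for all distributions P, Q.

D_KL(P||Q) = Σ p(x) log(p(x)/q(x))
Each term is p(x) × log_e(p(x)/p(x)) = p(x) × log_e(1) = 0, so the sum is 0.
D_KL(P||Q) = 0.0000 nats

When P = Q, the KL divergence is exactly 0, as there is no 'divergence' between identical distributions.

This non-negativity is a fundamental property: relative entropy cannot be negative because it measures how different Q is from P.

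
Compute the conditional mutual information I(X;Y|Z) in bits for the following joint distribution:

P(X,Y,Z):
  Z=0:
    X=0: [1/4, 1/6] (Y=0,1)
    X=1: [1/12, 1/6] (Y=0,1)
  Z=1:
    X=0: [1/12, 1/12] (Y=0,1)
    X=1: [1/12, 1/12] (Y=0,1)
0.0325 bits

Conditional mutual information: I(X;Y|Z) = H(X|Z) + H(Y|Z) - H(X,Y|Z)

H(Z) = 0.9183
H(X,Z) = 1.8879 → H(X|Z) = 0.9696
H(Y,Z) = 1.9183 → H(Y|Z) = 1.0000
H(X,Y,Z) = 2.8554 → H(X,Y|Z) = 1.9371

I(X;Y|Z) = 0.9696 + 1.0000 - 1.9371 = 0.0325 bits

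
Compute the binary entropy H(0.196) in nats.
0.4948 nats

The binary entropy function is:
H(p) = -p log(p) - (1-p) log(1-p)

H(0.196) = -0.196 × log_e(0.196) - 0.804 × log_e(0.804)
H(0.196) = 0.4948 nats

Note: Binary entropy is maximized at p=0.5 (H=1 bit) and minimized at p=0 or p=1 (H=0).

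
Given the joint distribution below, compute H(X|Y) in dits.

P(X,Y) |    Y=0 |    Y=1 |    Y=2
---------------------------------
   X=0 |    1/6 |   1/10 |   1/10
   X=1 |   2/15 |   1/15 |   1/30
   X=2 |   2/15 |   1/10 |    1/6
0.4531 dits

Using the chain rule: H(X|Y) = H(X,Y) - H(Y)

First, compute H(X,Y) = 0.9204 dits

Marginal P(Y) = (13/30, 4/15, 3/10)
H(Y) = 0.4673 dits

H(X|Y) = H(X,Y) - H(Y) = 0.9204 - 0.4673 = 0.4531 dits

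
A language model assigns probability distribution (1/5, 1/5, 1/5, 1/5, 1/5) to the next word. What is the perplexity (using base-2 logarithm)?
5.0000

Perplexity is 2^H (or exp(H) for natural log).

First, H = -Σ p log p = 2.3219 bits
Perplexity = 2^2.3219 = 5.0000

Interpretation: The model's uncertainty is equivalent to choosing uniformly among 5.0 options.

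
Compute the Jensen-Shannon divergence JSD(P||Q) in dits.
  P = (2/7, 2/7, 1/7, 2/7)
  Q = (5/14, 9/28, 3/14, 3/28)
0.0118 dits

Jensen-Shannon divergence is:
JSD(P||Q) = 0.5 × D_KL(P||M) + 0.5 × D_KL(Q||M)
where M = 0.5 × (P + Q) is the mixture distribution.

M = 0.5 × (2/7, 2/7, 1/7, 2/7) + 0.5 × (5/14, 9/28, 3/14, 3/28) = (9/28, 0.303571, 5/28, 0.196429)

D_KL(P||M) = 0.0105 dits
D_KL(Q||M) = 0.0131 dits

JSD(P||Q) = 0.5 × 0.0105 + 0.5 × 0.0131 = 0.0118 dits

Unlike KL divergence, JSD is symmetric and bounded: 0 ≤ JSD ≤ log(2).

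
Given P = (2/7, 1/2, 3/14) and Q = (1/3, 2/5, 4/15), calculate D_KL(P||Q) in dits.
0.0090 dits

KL divergence: D_KL(P||Q) = Σ p(x) log(p(x)/q(x))

Computing term by term:
  x=0: 2/7 × log_10[(2/7)/(1/3)] = 2/7 × -0.0669 = -0.0191
  x=1: 1/2 × log_10[(1/2)/(2/5)] = 1/2 × 0.0969 = 0.0485
  x=2: 3/14 × log_10[(3/14)/(4/15)] = 3/14 × -0.0950 = -0.0204

D_KL(P||Q) = 0.0090 dits

Note: KL divergence is always non-negative and equals 0 iff P = Q.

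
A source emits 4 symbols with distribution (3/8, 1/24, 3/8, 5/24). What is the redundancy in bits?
0.2762 bits

Redundancy measures how far a source is from maximum entropy:
R = H_max - H(X)

Maximum entropy for 4 symbols: H_max = log_2(4) = 2.0000 bits
Actual entropy: H(X) = 1.7238 bits
Redundancy: R = 2.0000 - 1.7238 = 0.2762 bits

This redundancy represents potential for compression: the source could be compressed by 0.2762 bits per symbol.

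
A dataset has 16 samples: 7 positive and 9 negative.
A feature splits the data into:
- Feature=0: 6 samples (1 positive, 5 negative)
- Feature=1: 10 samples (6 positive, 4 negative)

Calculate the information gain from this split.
0.1381 bits

Information Gain = H(Y) - H(Y|Feature)

Before split:
P(positive) = 7/16 = 0.4375
H(Y) = 0.9887 bits

After split:
Feature=0: H = 0.6500 bits (weight = 6/16)
Feature=1: H = 0.9710 bits (weight = 10/16)
H(Y|Feature) = (6/16)×0.6500 + (10/16)×0.9710 = 0.8506 bits

Information Gain = 0.9887 - 0.8506 = 0.1381 bits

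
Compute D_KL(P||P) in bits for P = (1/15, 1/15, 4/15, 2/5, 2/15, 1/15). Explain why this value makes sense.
0.0000 bits

KL divergence satisfies the Gibbs inequality: D_KL(P||Q) ≥ 0 for all distributions P, Q.

D_KL(P||Q) = Σ p(x) log(p(x)/q(x))
Each term is p(x) × log_2(p(x)/p(x)) = p(x) × log_2(1) = 0, so the sum is 0.
D_KL(P||Q) = 0.0000 bits

When P = Q, the KL divergence is exactly 0, as there is no 'divergence' between identical distributions.

This non-negativity is a fundamental property: relative entropy cannot be negative because it measures how different Q is from P.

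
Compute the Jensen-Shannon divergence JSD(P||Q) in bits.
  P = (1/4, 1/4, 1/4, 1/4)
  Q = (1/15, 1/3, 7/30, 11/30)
0.0533 bits

Jensen-Shannon divergence is:
JSD(P||Q) = 0.5 × D_KL(P||M) + 0.5 × D_KL(Q||M)
where M = 0.5 × (P + Q) is the mixture distribution.

M = 0.5 × (1/4, 1/4, 1/4, 1/4) + 0.5 × (1/15, 1/3, 7/30, 11/30) = (0.158333, 7/24, 0.241667, 0.308333)

D_KL(P||M) = 0.0457 bits
D_KL(Q||M) = 0.0609 bits

JSD(P||Q) = 0.5 × 0.0457 + 0.5 × 0.0609 = 0.0533 bits

Unlike KL divergence, JSD is symmetric and bounded: 0 ≤ JSD ≤ log(2).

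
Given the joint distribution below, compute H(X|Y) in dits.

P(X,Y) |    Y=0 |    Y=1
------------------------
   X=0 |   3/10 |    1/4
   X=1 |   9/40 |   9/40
0.2984 dits

Using the chain rule: H(X|Y) = H(X,Y) - H(Y)

First, compute H(X,Y) = 0.5989 dits

Marginal P(Y) = (21/40, 19/40)
H(Y) = 0.3005 dits

H(X|Y) = H(X,Y) - H(Y) = 0.5989 - 0.3005 = 0.2984 dits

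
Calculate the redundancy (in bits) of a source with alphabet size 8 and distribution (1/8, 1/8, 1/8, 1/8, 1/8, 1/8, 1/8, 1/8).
0.0000 bits

Redundancy measures how far a source is from maximum entropy:
R = H_max - H(X)

Maximum entropy for 8 symbols: H_max = log_2(8) = 3.0000 bits
Actual entropy: H(X) = 3.0000 bits
Redundancy: R = 3.0000 - 3.0000 = 0.0000 bits

This redundancy represents potential for compression: the source could be compressed by 0.0000 bits per symbol.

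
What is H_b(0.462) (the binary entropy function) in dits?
0.2998 dits

The binary entropy function is:
H(p) = -p log(p) - (1-p) log(1-p)

H(0.462) = -0.462 × log_10(0.462) - 0.538 × log_10(0.538)
H(0.462) = 0.2998 dits

Note: Binary entropy is maximized at p=0.5 (H=1 bit) and minimized at p=0 or p=1 (H=0).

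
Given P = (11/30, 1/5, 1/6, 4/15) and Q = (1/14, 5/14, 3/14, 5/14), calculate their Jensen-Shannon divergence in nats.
0.0704 nats

Jensen-Shannon divergence is:
JSD(P||Q) = 0.5 × D_KL(P||M) + 0.5 × D_KL(Q||M)
where M = 0.5 × (P + Q) is the mixture distribution.

M = 0.5 × (11/30, 1/5, 1/6, 4/15) + 0.5 × (1/14, 5/14, 3/14, 5/14) = (0.219048, 0.278571, 4/21, 0.311905)

D_KL(P||M) = 0.0586 nats
D_KL(Q||M) = 0.0823 nats

JSD(P||Q) = 0.5 × 0.0586 + 0.5 × 0.0823 = 0.0704 nats

Unlike KL divergence, JSD is symmetric and bounded: 0 ≤ JSD ≤ log(2).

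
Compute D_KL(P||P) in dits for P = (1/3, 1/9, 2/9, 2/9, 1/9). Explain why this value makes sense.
0.0000 dits

KL divergence satisfies the Gibbs inequality: D_KL(P||Q) ≥ 0 for all distributions P, Q.

D_KL(P||Q) = Σ p(x) log(p(x)/q(x))
Each term is p(x) × log_10(p(x)/p(x)) = p(x) × log_10(1) = 0, so the sum is 0.
D_KL(P||Q) = 0.0000 dits

When P = Q, the KL divergence is exactly 0, as there is no 'divergence' between identical distributions.

This non-negativity is a fundamental property: relative entropy cannot be negative because it measures how different Q is from P.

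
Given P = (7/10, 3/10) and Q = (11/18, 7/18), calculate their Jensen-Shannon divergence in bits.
0.0063 bits

Jensen-Shannon divergence is:
JSD(P||Q) = 0.5 × D_KL(P||M) + 0.5 × D_KL(Q||M)
where M = 0.5 × (P + Q) is the mixture distribution.

M = 0.5 × (7/10, 3/10) + 0.5 × (11/18, 7/18) = (0.655556, 0.344444)

D_KL(P||M) = 0.0065 bits
D_KL(Q||M) = 0.0062 bits

JSD(P||Q) = 0.5 × 0.0065 + 0.5 × 0.0062 = 0.0063 bits

Unlike KL divergence, JSD is symmetric and bounded: 0 ≤ JSD ≤ log(2).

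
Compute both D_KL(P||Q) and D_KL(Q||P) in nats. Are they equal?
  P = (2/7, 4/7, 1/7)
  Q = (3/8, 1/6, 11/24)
D_KL(P||Q) = 0.4599, D_KL(Q||P) = 0.4309

KL divergence is not symmetric: D_KL(P||Q) ≠ D_KL(Q||P) in general.

D_KL(P||Q) = 0.4599 nats
D_KL(Q||P) = 0.4309 nats

No, they are not equal!

This asymmetry is why KL divergence is not a true distance metric.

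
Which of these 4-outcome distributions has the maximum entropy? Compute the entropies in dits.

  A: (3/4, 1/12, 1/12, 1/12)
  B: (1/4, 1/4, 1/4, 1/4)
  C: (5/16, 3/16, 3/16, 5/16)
B

For a discrete distribution over n outcomes, entropy is maximized by the uniform distribution.

Computing entropies:
H(A) = 0.3635 dits
H(B) = 0.6021 dits
H(C) = 0.5883 dits

The uniform distribution (where all probabilities equal 1/4) achieves the maximum entropy of log_10(4) = 0.6021 dits.

Distribution B has the highest entropy.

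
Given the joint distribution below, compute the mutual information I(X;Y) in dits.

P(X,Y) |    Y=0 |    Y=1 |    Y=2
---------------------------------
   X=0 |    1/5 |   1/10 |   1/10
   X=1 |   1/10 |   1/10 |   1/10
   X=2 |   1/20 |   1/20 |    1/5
0.0325 dits

Mutual information: I(X;Y) = H(X) + H(Y) - H(X,Y)

Marginals:
P(X) = (2/5, 3/10, 3/10), H(X) = 0.4729 dits
P(Y) = (7/20, 1/4, 2/5), H(Y) = 0.4693 dits

Joint entropy: H(X,Y) = 0.9097 dits

I(X;Y) = 0.4729 + 0.4693 - 0.9097 = 0.0325 dits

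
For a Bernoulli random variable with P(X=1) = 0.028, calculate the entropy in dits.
0.0555 dits

The binary entropy function is:
H(p) = -p log(p) - (1-p) log(1-p)

H(0.028) = -0.028 × log_10(0.028) - 0.972 × log_10(0.972)
H(0.028) = 0.0555 dits

Note: Binary entropy is maximized at p=0.5 (H=1 bit) and minimized at p=0 or p=1 (H=0).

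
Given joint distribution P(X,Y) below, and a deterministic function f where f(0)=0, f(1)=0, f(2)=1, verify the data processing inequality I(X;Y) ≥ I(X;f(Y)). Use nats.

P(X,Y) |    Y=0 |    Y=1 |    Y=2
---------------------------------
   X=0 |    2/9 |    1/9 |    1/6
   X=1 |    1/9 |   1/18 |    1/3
I(X;Y) = 0.0566, I(X;f(Y)) = 0.0566, inequality holds: 0.0566 ≥ 0.0566

Data Processing Inequality: For any Markov chain X → Y → Z, we have I(X;Y) ≥ I(X;Z).

Here Z = f(Y) is a deterministic function of Y, forming X → Y → Z.

Original I(X;Y) = 0.0566 nats

After applying f:
P(X,Z) where Z=f(Y):
- P(X,Z=0) = P(X,Y=0) + P(X,Y=1)
- P(X,Z=1) = P(X,Y=2)

I(X;Z) = I(X;f(Y)) = 0.0566 nats

Verification: 0.0566 ≥ 0.0566 ✓

Information cannot be created by processing; the function f can only lose information about X.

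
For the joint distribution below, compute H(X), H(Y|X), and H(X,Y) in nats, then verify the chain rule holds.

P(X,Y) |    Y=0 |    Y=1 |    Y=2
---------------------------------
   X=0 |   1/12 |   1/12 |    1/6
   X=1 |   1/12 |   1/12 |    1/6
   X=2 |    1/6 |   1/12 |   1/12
H(X,Y) = 2.1383, H(X) = 1.0986, H(Y|X) = 1.0397 (all in nats)

Chain rule: H(X,Y) = H(X) + H(Y|X)

Left side — joint entropy directly:
H(X,Y) = -Σ p(x,y) log p(x,y) = 2.1383 nats

Right side — compute H(Y|X) from the conditional distributions:
P(X) = (1/3, 1/3, 1/3), so H(X) = 1.0986 nats
H(Y|X) = Σ_x P(X=x) · H(Y|X=x):
  P(Y|X=0) = (1/4, 1/4, 1/2), H(Y|X=0) = 1.0397, weight P(X=0) = 1/3
  P(Y|X=1) = (1/4, 1/4, 1/2), H(Y|X=1) = 1.0397, weight P(X=1) = 1/3
  P(Y|X=2) = (1/2, 1/4, 1/4), H(Y|X=2) = 1.0397, weight P(X=2) = 1/3
H(Y|X) = 1.0397 nats

H(X) + H(Y|X) = 1.0986 + 1.0397 = 2.1383 nats

Both sides equal 2.1383 nats. ✓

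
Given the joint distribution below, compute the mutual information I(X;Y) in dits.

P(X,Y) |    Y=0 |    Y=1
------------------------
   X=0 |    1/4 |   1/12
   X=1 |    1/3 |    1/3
0.0129 dits

Mutual information: I(X;Y) = H(X) + H(Y) - H(X,Y)

Marginals:
P(X) = (1/3, 2/3), H(X) = 0.2764 dits
P(Y) = (7/12, 5/12), H(Y) = 0.2950 dits

Joint entropy: H(X,Y) = 0.5585 dits

I(X;Y) = 0.2764 + 0.2950 - 0.5585 = 0.0129 dits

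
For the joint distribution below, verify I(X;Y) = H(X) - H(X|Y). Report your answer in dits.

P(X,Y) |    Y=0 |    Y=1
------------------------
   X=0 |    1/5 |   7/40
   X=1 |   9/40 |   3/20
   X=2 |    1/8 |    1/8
I(X;Y) = 0.0015 dits

Mutual information has multiple equivalent forms:
- I(X;Y) = H(X) - H(X|Y)
- I(X;Y) = H(Y) - H(Y|X)
- I(X;Y) = H(X) + H(Y) - H(X,Y)

Computing all quantities:
H(X) = 0.4700, H(Y) = 0.2989, H(X,Y) = 0.7674
H(X|Y) = 0.4685, H(Y|X) = 0.2974

Verification:
H(X) - H(X|Y) = 0.4700 - 0.4685 = 0.0015
H(Y) - H(Y|X) = 0.2989 - 0.2974 = 0.0015
H(X) + H(Y) - H(X,Y) = 0.4700 + 0.2989 - 0.7674 = 0.0015

All forms give I(X;Y) = 0.0015 dits. ✓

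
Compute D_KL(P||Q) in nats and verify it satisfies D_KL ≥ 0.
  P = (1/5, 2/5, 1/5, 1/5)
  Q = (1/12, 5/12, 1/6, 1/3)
0.0931 nats

KL divergence satisfies the Gibbs inequality: D_KL(P||Q) ≥ 0 for all distributions P, Q.

D_KL(P||Q) = Σ p(x) log(p(x)/q(x))
Term by term:
  x=0: 1/5 × log_e[(1/5)/(1/12)] = 0.1751
  x=1: 2/5 × log_e[(2/5)/(5/12)] = -0.0163
  x=2: 1/5 × log_e[(1/5)/(1/6)] = 0.0365
  x=3: 1/5 × log_e[(1/5)/(1/3)] = -0.1022
D_KL(P||Q) = 0.0931 nats

D_KL(P||Q) = 0.0931 ≥ 0 ✓

This non-negativity is a fundamental property: relative entropy cannot be negative because it measures how different Q is from P.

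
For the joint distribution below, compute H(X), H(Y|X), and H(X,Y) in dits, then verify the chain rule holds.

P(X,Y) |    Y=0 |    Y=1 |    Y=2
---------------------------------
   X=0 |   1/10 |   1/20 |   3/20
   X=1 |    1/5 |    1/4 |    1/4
H(X,Y) = 0.7295, H(X) = 0.2653, H(Y|X) = 0.4642 (all in dits)

Chain rule: H(X,Y) = H(X) + H(Y|X)

Left side — joint entropy directly:
H(X,Y) = -Σ p(x,y) log p(x,y) = 0.7295 dits

Right side — compute H(Y|X) from the conditional distributions:
P(X) = (3/10, 7/10), so H(X) = 0.2653 dits
H(Y|X) = Σ_x P(X=x) · H(Y|X=x):
  P(Y|X=0) = (1/3, 1/6, 1/2), H(Y|X=0) = 0.4392, weight P(X=0) = 3/10
  P(Y|X=1) = (2/7, 5/14, 5/14), H(Y|X=1) = 0.4748, weight P(X=1) = 7/10
H(Y|X) = 0.4642 dits

H(X) + H(Y|X) = 0.2653 + 0.4642 = 0.7295 dits

Both sides equal 0.7295 dits. ✓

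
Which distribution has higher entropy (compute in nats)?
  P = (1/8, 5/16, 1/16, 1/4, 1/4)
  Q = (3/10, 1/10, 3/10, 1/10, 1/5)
Q

Computing entropies in nats:
H(P) = 1.4898
H(Q) = 1.5048

Distribution Q has higher entropy.

Intuition: The distribution closer to uniform (more spread out) has higher entropy.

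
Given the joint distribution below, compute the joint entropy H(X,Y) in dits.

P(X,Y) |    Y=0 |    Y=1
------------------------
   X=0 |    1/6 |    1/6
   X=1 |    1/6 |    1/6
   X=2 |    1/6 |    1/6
0.7782 dits

Joint entropy is H(X,Y) = -Σ_{x,y} p(x,y) log p(x,y).

Summing over all non-zero entries:
H(X,Y) = -[1/6·log_10(1/6) + 1/6·log_10(1/6) + 1/6·log_10(1/6) + 1/6·log_10(1/6) + 1/6·log_10(1/6) + 1/6·log_10(1/6)]
H(X,Y) = 0.7782 dits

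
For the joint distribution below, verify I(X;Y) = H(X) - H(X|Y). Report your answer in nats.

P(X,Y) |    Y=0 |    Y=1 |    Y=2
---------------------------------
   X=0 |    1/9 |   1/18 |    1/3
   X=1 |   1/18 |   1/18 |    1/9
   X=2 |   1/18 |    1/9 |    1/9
I(X;Y) = 0.0466 nats

Mutual information has multiple equivalent forms:
- I(X;Y) = H(X) - H(X|Y)
- I(X;Y) = H(Y) - H(Y|X)
- I(X;Y) = H(X) + H(Y) - H(X,Y)

Computing all quantities:
H(X) = 1.0366, H(Y) = 0.9950, H(X,Y) = 1.9851
H(X|Y) = 0.9900, H(Y|X) = 0.9484

Verification:
H(X) - H(X|Y) = 1.0366 - 0.9900 = 0.0466
H(Y) - H(Y|X) = 0.9950 - 0.9484 = 0.0466
H(X) + H(Y) - H(X,Y) = 1.0366 + 0.9950 - 1.9851 = 0.0466

All forms give I(X;Y) = 0.0466 nats. ✓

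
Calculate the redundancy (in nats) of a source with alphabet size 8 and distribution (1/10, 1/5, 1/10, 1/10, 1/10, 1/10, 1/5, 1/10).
0.0541 nats

Redundancy measures how far a source is from maximum entropy:
R = H_max - H(X)

Maximum entropy for 8 symbols: H_max = log_e(8) = 2.0794 nats
Actual entropy: H(X) = 2.0253 nats
Redundancy: R = 2.0794 - 2.0253 = 0.0541 nats

This redundancy represents potential for compression: the source could be compressed by 0.0541 nats per symbol.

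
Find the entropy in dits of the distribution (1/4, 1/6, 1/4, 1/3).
0.5898 dits

Shannon entropy is H(X) = -Σ p(x) log p(x).

For P = (1/4, 1/6, 1/4, 1/3):
H = -1/4 × log_10(1/4) -1/6 × log_10(1/6) -1/4 × log_10(1/4) -1/3 × log_10(1/3)
H = 0.5898 dits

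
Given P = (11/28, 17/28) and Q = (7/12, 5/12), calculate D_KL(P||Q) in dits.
0.0318 dits

KL divergence: D_KL(P||Q) = Σ p(x) log(p(x)/q(x))

Computing term by term:
  x=0: 11/28 × log_10[(11/28)/(7/12)] = 11/28 × -0.1717 = -0.0674
  x=1: 17/28 × log_10[(17/28)/(5/12)] = 17/28 × 0.1635 = 0.0993

D_KL(P||Q) = 0.0318 dits

Note: KL divergence is always non-negative and equals 0 iff P = Q.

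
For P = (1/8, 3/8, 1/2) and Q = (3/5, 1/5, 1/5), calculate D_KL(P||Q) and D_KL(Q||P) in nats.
D_KL(P||Q) = 0.4978, D_KL(Q||P) = 0.6322

KL divergence is not symmetric: D_KL(P||Q) ≠ D_KL(Q||P) in general.

D_KL(P||Q) = 0.4978 nats
D_KL(Q||P) = 0.6322 nats

No, they are not equal!

This asymmetry is why KL divergence is not a true distance metric.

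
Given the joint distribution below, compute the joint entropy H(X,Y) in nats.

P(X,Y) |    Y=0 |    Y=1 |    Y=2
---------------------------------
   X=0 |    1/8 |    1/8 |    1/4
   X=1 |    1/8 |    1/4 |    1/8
1.7329 nats

Joint entropy is H(X,Y) = -Σ_{x,y} p(x,y) log p(x,y).

Summing over all non-zero entries:
H(X,Y) = -[1/8·log_e(1/8) + 1/8·log_e(1/8) + 1/4·log_e(1/4) + 1/8·log_e(1/8) + 1/4·log_e(1/4) + 1/8·log_e(1/8)]
H(X,Y) = 1.7329 nats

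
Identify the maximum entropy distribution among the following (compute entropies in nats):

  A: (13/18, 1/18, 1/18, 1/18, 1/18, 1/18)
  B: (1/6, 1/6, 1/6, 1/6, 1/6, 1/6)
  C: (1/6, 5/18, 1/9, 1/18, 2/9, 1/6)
B

For a discrete distribution over n outcomes, entropy is maximized by the uniform distribution.

Computing entropies:
H(A) = 1.0379 nats
H(B) = 1.7918 nats
H(C) = 1.6920 nats

The uniform distribution (where all probabilities equal 1/6) achieves the maximum entropy of log_e(6) = 1.7918 nats.

Distribution B has the highest entropy.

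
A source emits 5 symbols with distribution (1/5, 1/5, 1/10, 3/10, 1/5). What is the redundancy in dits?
0.0227 dits

Redundancy measures how far a source is from maximum entropy:
R = H_max - H(X)

Maximum entropy for 5 symbols: H_max = log_10(5) = 0.6990 dits
Actual entropy: H(X) = 0.6762 dits
Redundancy: R = 0.6990 - 0.6762 = 0.0227 dits

This redundancy represents potential for compression: the source could be compressed by 0.0227 dits per symbol.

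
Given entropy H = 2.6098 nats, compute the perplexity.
13.5963

Perplexity is e^H (or exp(H) for natural log).

H = 2.6098 nats
Perplexity = e^2.6098 = 13.5963

Interpretation: The model's uncertainty is equivalent to choosing uniformly among 13.6 options.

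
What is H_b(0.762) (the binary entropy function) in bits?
0.7917 bits

The binary entropy function is:
H(p) = -p log(p) - (1-p) log(1-p)

H(0.762) = -0.762 × log_2(0.762) - 0.238 × log_2(0.238)
H(0.762) = 0.7917 bits

Note: Binary entropy is maximized at p=0.5 (H=1 bit) and minimized at p=0 or p=1 (H=0).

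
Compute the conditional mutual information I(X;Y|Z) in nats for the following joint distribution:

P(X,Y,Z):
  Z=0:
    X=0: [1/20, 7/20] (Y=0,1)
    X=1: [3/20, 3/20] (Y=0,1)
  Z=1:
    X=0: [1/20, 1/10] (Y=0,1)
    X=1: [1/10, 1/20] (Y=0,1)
0.0771 nats

Conditional mutual information: I(X;Y|Z) = H(X|Z) + H(Y|Z) - H(X,Y|Z)

H(Z) = 0.6109
H(X,Z) = 1.2968 → H(X|Z) = 0.6860
H(Y,Z) = 1.2376 → H(Y|Z) = 0.6267
H(X,Y,Z) = 1.8465 → H(X,Y|Z) = 1.2356

I(X;Y|Z) = 0.6860 + 0.6267 - 1.2356 = 0.0771 nats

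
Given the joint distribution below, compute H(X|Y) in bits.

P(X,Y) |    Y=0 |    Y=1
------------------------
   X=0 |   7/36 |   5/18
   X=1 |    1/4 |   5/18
0.9950 bits

Using the chain rule: H(X|Y) = H(X,Y) - H(Y)

First, compute H(X,Y) = 1.9861 bits

Marginal P(Y) = (4/9, 5/9)
H(Y) = 0.9911 bits

H(X|Y) = H(X,Y) - H(Y) = 1.9861 - 0.9911 = 0.9950 bits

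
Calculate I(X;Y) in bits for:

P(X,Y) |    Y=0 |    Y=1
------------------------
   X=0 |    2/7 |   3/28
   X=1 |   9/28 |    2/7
0.0289 bits

Mutual information: I(X;Y) = H(X) + H(Y) - H(X,Y)

Marginals:
P(X) = (11/28, 17/28), H(X) = 0.9666 bits
P(Y) = (17/28, 11/28), H(Y) = 0.9666 bits

Joint entropy: H(X,Y) = 1.9043 bits

I(X;Y) = 0.9666 + 0.9666 - 1.9043 = 0.0289 bits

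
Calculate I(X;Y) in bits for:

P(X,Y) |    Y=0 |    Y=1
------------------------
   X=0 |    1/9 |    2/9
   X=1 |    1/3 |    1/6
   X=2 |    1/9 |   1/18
0.0728 bits

Mutual information: I(X;Y) = H(X) + H(Y) - H(X,Y)

Marginals:
P(X) = (1/3, 1/2, 1/6), H(X) = 1.4591 bits
P(Y) = (5/9, 4/9), H(Y) = 0.9911 bits

Joint entropy: H(X,Y) = 2.3774 bits

I(X;Y) = 1.4591 + 0.9911 - 2.3774 = 0.0728 bits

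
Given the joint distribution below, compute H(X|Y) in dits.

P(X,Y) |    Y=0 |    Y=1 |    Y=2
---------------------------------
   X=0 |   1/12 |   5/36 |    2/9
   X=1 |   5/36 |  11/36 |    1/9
0.2759 dits

Using the chain rule: H(X|Y) = H(X,Y) - H(Y)

First, compute H(X,Y) = 0.7366 dits

Marginal P(Y) = (2/9, 4/9, 1/3)
H(Y) = 0.4607 dits

H(X|Y) = H(X,Y) - H(Y) = 0.7366 - 0.4607 = 0.2759 dits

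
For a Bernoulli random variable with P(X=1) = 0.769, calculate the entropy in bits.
0.7798 bits

The binary entropy function is:
H(p) = -p log(p) - (1-p) log(1-p)

H(0.769) = -0.769 × log_2(0.769) - 0.231 × log_2(0.231)
H(0.769) = 0.7798 bits

Note: Binary entropy is maximized at p=0.5 (H=1 bit) and minimized at p=0 or p=1 (H=0).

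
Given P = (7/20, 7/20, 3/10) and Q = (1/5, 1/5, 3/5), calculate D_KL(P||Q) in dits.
0.0798 dits

KL divergence: D_KL(P||Q) = Σ p(x) log(p(x)/q(x))

Computing term by term:
  x=0: 7/20 × log_10[(7/20)/(1/5)] = 7/20 × 0.2430 = 0.0851
  x=1: 7/20 × log_10[(7/20)/(1/5)] = 7/20 × 0.2430 = 0.0851
  x=2: 3/10 × log_10[(3/10)/(3/5)] = 3/10 × -0.3010 = -0.0903

D_KL(P||Q) = 0.0798 dits

Note: KL divergence is always non-negative and equals 0 iff P = Q.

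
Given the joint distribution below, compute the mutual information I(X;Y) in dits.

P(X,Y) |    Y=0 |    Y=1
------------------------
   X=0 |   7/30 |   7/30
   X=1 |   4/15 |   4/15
0.0000 dits

Mutual information: I(X;Y) = H(X) + H(Y) - H(X,Y)

Marginals:
P(X) = (7/15, 8/15), H(X) = 0.3001 dits
P(Y) = (1/2, 1/2), H(Y) = 0.3010 dits

Joint entropy: H(X,Y) = 0.6011 dits

I(X;Y) = 0.3001 + 0.3010 - 0.6011 = 0.0000 dits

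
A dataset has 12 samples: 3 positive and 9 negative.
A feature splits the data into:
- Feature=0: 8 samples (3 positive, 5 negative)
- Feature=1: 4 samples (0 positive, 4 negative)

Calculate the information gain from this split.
0.1750 bits

Information Gain = H(Y) - H(Y|Feature)

Before split:
P(positive) = 3/12 = 0.2500
H(Y) = 0.8113 bits

After split:
Feature=0: H = 0.9544 bits (weight = 8/12)
Feature=1: H = 0.0000 bits (weight = 4/12)
H(Y|Feature) = (8/12)×0.9544 + (4/12)×0.0000 = 0.6363 bits

Information Gain = 0.8113 - 0.6363 = 0.1750 bits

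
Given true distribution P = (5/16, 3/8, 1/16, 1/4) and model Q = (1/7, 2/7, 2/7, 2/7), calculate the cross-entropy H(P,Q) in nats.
1.4694 nats

Cross-entropy: H(P,Q) = -Σ p(x) log q(x)

Alternatively: H(P,Q) = H(P) + D_KL(P||Q)
H(P) = 1.2512 nats
D_KL(P||Q) = 0.2182 nats

H(P,Q) = 1.2512 + 0.2182 = 1.4694 nats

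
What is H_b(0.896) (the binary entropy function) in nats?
0.3338 nats

The binary entropy function is:
H(p) = -p log(p) - (1-p) log(1-p)

H(0.896) = -0.896 × log_e(0.896) - 0.104 × log_e(0.104)
H(0.896) = 0.3338 nats

Note: Binary entropy is maximized at p=0.5 (H=1 bit) and minimized at p=0 or p=1 (H=0).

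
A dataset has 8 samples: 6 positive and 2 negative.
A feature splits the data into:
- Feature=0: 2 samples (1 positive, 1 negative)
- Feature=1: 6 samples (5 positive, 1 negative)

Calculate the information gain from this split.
0.0738 bits

Information Gain = H(Y) - H(Y|Feature)

Before split:
P(positive) = 6/8 = 0.7500
H(Y) = 0.8113 bits

After split:
Feature=0: H = 1.0000 bits (weight = 2/8)
Feature=1: H = 0.6500 bits (weight = 6/8)
H(Y|Feature) = (2/8)×1.0000 + (6/8)×0.6500 = 0.7375 bits

Information Gain = 0.8113 - 0.7375 = 0.0738 bits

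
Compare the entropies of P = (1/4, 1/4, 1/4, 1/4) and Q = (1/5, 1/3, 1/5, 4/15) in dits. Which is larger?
P

Computing entropies in dits:
H(P) = 0.6021
H(Q) = 0.5917

Distribution P has higher entropy.

Intuition: The distribution closer to uniform (more spread out) has higher entropy.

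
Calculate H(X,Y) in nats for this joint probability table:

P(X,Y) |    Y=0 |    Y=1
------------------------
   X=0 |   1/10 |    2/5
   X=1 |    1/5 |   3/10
1.2799 nats

Joint entropy is H(X,Y) = -Σ_{x,y} p(x,y) log p(x,y).

Summing over all non-zero entries:
H(X,Y) = -[1/10·log_e(1/10) + 2/5·log_e(2/5) + 1/5·log_e(1/5) + 3/10·log_e(3/10)]
H(X,Y) = 1.2799 nats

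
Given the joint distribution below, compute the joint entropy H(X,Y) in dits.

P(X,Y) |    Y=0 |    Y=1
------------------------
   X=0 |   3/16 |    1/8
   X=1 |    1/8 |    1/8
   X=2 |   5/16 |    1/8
0.7457 dits

Joint entropy is H(X,Y) = -Σ_{x,y} p(x,y) log p(x,y).

Summing over all non-zero entries:
H(X,Y) = -[3/16·log_10(3/16) + 1/8·log_10(1/8) + 1/8·log_10(1/8) + 1/8·log_10(1/8) + 5/16·log_10(5/16) + 1/8·log_10(1/8)]
H(X,Y) = 0.7457 dits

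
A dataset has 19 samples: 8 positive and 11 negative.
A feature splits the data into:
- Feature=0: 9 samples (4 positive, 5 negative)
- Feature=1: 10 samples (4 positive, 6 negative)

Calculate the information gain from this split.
0.0015 bits

Information Gain = H(Y) - H(Y|Feature)

Before split:
P(positive) = 8/19 = 0.4211
H(Y) = 0.9819 bits

After split:
Feature=0: H = 0.9911 bits (weight = 9/19)
Feature=1: H = 0.9710 bits (weight = 10/19)
H(Y|Feature) = (9/19)×0.9911 + (10/19)×0.9710 = 0.9805 bits

Information Gain = 0.9819 - 0.9805 = 0.0015 bits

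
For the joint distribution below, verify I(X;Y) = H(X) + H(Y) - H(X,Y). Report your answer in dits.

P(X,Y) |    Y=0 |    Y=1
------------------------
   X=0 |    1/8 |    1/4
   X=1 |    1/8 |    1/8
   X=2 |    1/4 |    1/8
I(X;Y) = 0.0184 dits

Mutual information has multiple equivalent forms:
- I(X;Y) = H(X) - H(X|Y)
- I(X;Y) = H(Y) - H(Y|X)
- I(X;Y) = H(X) + H(Y) - H(X,Y)

Computing all quantities:
H(X) = 0.4700, H(Y) = 0.3010, H(X,Y) = 0.7526
H(X|Y) = 0.4515, H(Y|X) = 0.2826

Verification:
H(X) - H(X|Y) = 0.4700 - 0.4515 = 0.0184
H(Y) - H(Y|X) = 0.3010 - 0.2826 = 0.0184
H(X) + H(Y) - H(X,Y) = 0.4700 + 0.3010 - 0.7526 = 0.0184

All forms give I(X;Y) = 0.0184 dits. ✓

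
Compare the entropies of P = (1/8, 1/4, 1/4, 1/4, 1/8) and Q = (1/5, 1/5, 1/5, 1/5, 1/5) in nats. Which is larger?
Q

Computing entropies in nats:
H(P) = 1.5596
H(Q) = 1.6094

Distribution Q has higher entropy.

Intuition: The distribution closer to uniform (more spread out) has higher entropy.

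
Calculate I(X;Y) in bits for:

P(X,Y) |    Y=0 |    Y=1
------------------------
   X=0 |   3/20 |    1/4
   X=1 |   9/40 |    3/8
0.0000 bits

Mutual information: I(X;Y) = H(X) + H(Y) - H(X,Y)

Marginals:
P(X) = (2/5, 3/5), H(X) = 0.9710 bits
P(Y) = (3/8, 5/8), H(Y) = 0.9544 bits

Joint entropy: H(X,Y) = 1.9254 bits

I(X;Y) = 0.9710 + 0.9544 - 1.9254 = 0.0000 bits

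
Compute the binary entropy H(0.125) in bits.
0.5436 bits

The binary entropy function is:
H(p) = -p log(p) - (1-p) log(1-p)

H(0.125) = -0.125 × log_2(0.125) - 0.875 × log_2(0.875)
H(0.125) = 0.5436 bits

Note: Binary entropy is maximized at p=0.5 (H=1 bit) and minimized at p=0 or p=1 (H=0).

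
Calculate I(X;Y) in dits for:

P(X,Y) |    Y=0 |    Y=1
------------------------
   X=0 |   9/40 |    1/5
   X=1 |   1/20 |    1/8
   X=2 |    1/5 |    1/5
0.0070 dits

Mutual information: I(X;Y) = H(X) + H(Y) - H(X,Y)

Marginals:
P(X) = (17/40, 7/40, 2/5), H(X) = 0.4496 dits
P(Y) = (19/40, 21/40), H(Y) = 0.3005 dits

Joint entropy: H(X,Y) = 0.7431 dits

I(X;Y) = 0.4496 + 0.3005 - 0.7431 = 0.0070 dits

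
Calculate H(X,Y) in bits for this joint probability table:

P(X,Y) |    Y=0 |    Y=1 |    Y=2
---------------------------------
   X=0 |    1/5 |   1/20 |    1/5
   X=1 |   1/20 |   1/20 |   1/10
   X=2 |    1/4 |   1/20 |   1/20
2.8414 bits

Joint entropy is H(X,Y) = -Σ_{x,y} p(x,y) log p(x,y).

Summing over all non-zero entries:
H(X,Y) = -[1/5·log_2(1/5) + 1/20·log_2(1/20) + 1/5·log_2(1/5) + 1/20·log_2(1/20) + 1/20·log_2(1/20) + 1/10·log_2(1/10) + 1/4·log_2(1/4) + 1/20·log_2(1/20) + 1/20·log_2(1/20)]
H(X,Y) = 2.8414 bits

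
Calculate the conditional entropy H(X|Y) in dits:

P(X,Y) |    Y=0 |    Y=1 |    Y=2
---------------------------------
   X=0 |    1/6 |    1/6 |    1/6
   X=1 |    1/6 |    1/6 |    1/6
0.3010 dits

Using the chain rule: H(X|Y) = H(X,Y) - H(Y)

First, compute H(X,Y) = 0.7782 dits

Marginal P(Y) = (1/3, 1/3, 1/3)
H(Y) = 0.4771 dits

H(X|Y) = H(X,Y) - H(Y) = 0.7782 - 0.4771 = 0.3010 dits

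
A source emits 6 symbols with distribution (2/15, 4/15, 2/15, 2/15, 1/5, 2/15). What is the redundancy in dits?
0.0186 dits

Redundancy measures how far a source is from maximum entropy:
R = H_max - H(X)

Maximum entropy for 6 symbols: H_max = log_10(6) = 0.7782 dits
Actual entropy: H(X) = 0.7596 dits
Redundancy: R = 0.7782 - 0.7596 = 0.0186 dits

This redundancy represents potential for compression: the source could be compressed by 0.0186 dits per symbol.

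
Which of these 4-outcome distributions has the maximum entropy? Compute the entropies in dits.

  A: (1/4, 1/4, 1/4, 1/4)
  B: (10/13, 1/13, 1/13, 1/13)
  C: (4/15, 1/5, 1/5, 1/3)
A

For a discrete distribution over n outcomes, entropy is maximized by the uniform distribution.

Computing entropies:
H(A) = 0.6021 dits
H(B) = 0.3447 dits
H(C) = 0.5917 dits

The uniform distribution (where all probabilities equal 1/4) achieves the maximum entropy of log_10(4) = 0.6021 dits.

Distribution A has the highest entropy.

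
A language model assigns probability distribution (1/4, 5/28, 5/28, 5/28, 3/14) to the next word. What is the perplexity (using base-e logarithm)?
4.9510

Perplexity is e^H (or exp(H) for natural log).

First, H = -Σ p log p = 1.5996 nats
Perplexity = e^1.5996 = 4.9510

Interpretation: The model's uncertainty is equivalent to choosing uniformly among 5.0 options.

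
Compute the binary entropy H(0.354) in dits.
0.2822 dits

The binary entropy function is:
H(p) = -p log(p) - (1-p) log(1-p)

H(0.354) = -0.354 × log_10(0.354) - 0.646 × log_10(0.646)
H(0.354) = 0.2822 dits

Note: Binary entropy is maximized at p=0.5 (H=1 bit) and minimized at p=0 or p=1 (H=0).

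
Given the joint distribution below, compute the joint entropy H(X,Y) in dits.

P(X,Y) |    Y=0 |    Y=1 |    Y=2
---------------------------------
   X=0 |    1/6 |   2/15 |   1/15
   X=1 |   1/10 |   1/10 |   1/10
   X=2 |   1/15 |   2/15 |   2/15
0.9365 dits

Joint entropy is H(X,Y) = -Σ_{x,y} p(x,y) log p(x,y).

Summing over all non-zero entries:
H(X,Y) = -[1/6·log_10(1/6) + 2/15·log_10(2/15) + 1/15·log_10(1/15) + 1/10·log_10(1/10) + 1/10·log_10(1/10) + 1/10·log_10(1/10) + 1/15·log_10(1/15) + 2/15·log_10(2/15) + 2/15·log_10(2/15)]
H(X,Y) = 0.9365 dits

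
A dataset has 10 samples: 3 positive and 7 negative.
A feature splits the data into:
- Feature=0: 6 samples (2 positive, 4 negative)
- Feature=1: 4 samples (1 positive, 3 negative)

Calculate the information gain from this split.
0.0058 bits

Information Gain = H(Y) - H(Y|Feature)

Before split:
P(positive) = 3/10 = 0.3000
H(Y) = 0.8813 bits

After split:
Feature=0: H = 0.9183 bits (weight = 6/10)
Feature=1: H = 0.8113 bits (weight = 4/10)
H(Y|Feature) = (6/10)×0.9183 + (4/10)×0.8113 = 0.8755 bits

Information Gain = 0.8813 - 0.8755 = 0.0058 bits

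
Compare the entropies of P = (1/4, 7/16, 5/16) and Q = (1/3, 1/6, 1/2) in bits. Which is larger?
P

Computing entropies in bits:
H(P) = 1.5462
H(Q) = 1.4591

Distribution P has higher entropy.

Intuition: The distribution closer to uniform (more spread out) has higher entropy.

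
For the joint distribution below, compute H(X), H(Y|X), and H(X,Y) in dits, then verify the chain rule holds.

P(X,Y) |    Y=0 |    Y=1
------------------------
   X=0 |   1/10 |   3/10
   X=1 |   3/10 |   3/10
H(X,Y) = 0.5706, H(X) = 0.2923, H(Y|X) = 0.2783 (all in dits)

Chain rule: H(X,Y) = H(X) + H(Y|X)

Left side — joint entropy directly:
H(X,Y) = -Σ p(x,y) log p(x,y) = 0.5706 dits

Right side — compute H(Y|X) from the conditional distributions:
P(X) = (2/5, 3/5), so H(X) = 0.2923 dits
H(Y|X) = Σ_x P(X=x) · H(Y|X=x):
  P(Y|X=0) = (1/4, 3/4), H(Y|X=0) = 0.2442, weight P(X=0) = 2/5
  P(Y|X=1) = (1/2, 1/2), H(Y|X=1) = 0.3010, weight P(X=1) = 3/5
H(Y|X) = 0.2783 dits

H(X) + H(Y|X) = 0.2923 + 0.2783 = 0.5706 dits

Both sides equal 0.5706 dits. ✓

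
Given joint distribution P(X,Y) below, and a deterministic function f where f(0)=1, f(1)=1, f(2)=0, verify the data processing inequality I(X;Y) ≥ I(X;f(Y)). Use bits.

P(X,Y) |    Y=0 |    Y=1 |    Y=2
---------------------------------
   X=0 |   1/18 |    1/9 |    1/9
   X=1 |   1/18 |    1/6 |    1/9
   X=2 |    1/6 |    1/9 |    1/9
I(X;Y) = 0.0570, I(X;f(Y)) = 0.0068, inequality holds: 0.0570 ≥ 0.0068

Data Processing Inequality: For any Markov chain X → Y → Z, we have I(X;Y) ≥ I(X;Z).

Here Z = f(Y) is a deterministic function of Y, forming X → Y → Z.

Original I(X;Y) = 0.0570 bits

After applying f:
P(X,Z) where Z=f(Y):
- P(X,Z=0) = P(X,Y=2)
- P(X,Z=1) = P(X,Y=0) + P(X,Y=1)

I(X;Z) = I(X;f(Y)) = 0.0068 bits

Verification: 0.0570 ≥ 0.0068 ✓

Information cannot be created by processing; the function f can only lose information about X.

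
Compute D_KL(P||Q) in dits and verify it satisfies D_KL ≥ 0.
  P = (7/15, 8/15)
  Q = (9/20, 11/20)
0.0002 dits

KL divergence satisfies the Gibbs inequality: D_KL(P||Q) ≥ 0 for all distributions P, Q.

D_KL(P||Q) = Σ p(x) log(p(x)/q(x))
Term by term:
  x=0: 7/15 × log_10[(7/15)/(9/20)] = 0.0074
  x=1: 8/15 × log_10[(8/15)/(11/20)] = -0.0071
D_KL(P||Q) = 0.0002 dits

D_KL(P||Q) = 0.0002 ≥ 0 ✓

This non-negativity is a fundamental property: relative entropy cannot be negative because it measures how different Q is from P.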